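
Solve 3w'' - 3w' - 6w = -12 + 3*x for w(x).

w = 9/4 - x/2 + C1*exp(-x) + C2*exp(2*x)

Divide through by 3: w'' - w' - 2w = -4 + x.
Characteristic equation r² - r - 2 = 0 factors as (r + 1)(r - 2) = 0, so r = -1, 2.
Hence w_h = C1*exp(-x) + C2*exp(2*x).
For the particular solution try w_p = A0 + A1*x. Substituting and matching coefficients of each power of x gives A0 = 9/4, A1 = -1/2, so w_p = 9/4 - x/2.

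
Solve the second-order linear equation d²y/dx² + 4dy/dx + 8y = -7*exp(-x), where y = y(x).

y = -7*exp(-x)/5 + C1*cos(2*x)*exp(-2*x) + C2*exp(-2*x)*sin(2*x)

Characteristic equation r² + 4r + 8 = 0 has discriminant (4)² - 4·(8) = -16 < 0, so r = -2 ± 2i.
Hence y_h = C1*cos(2*x)*exp(-2*x) + C2*exp(-2*x)*sin(2*x).
Try y_p = A*exp(-x). Substituting into the equation and dividing by exp(-x) gives A = -7/5, so y_p = -7*exp(-x)/5.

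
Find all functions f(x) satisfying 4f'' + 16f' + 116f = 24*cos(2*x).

Divide through by 4: f'' + 4f' + 29f = 6*cos(2*x).
Characteristic equation r² + 4r + 29 = 0 has discriminant (4)² - 4·(29) = -100 < 0, so r = -2 ± 5i.
Hence f_h = C1*cos(5*x)*exp(-2*x) + C2*exp(-2*x)*sin(5*x).
Try f_p = A*cos(2*x) + B*sin(2*x). Substituting and equating the coefficients of cos(2x) and sin(2x) gives A = 150/689, B = 48/689, so f_p = 48*sin(2*x)/689 + 150*cos(2*x)/689.

f = 48*sin(2*x)/689 + 150*cos(2*x)/689 + C1*cos(5*x)*exp(-2*x) + C2*exp(-2*x)*sin(5*x)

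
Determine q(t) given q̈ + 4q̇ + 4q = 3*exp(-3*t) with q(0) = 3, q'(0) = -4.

Characteristic equation r² + 4r + 4 = 0 has discriminant (4)² - 4·(4) = 0, so r = -2 is a repeated root.
Hence q_h = (C1 + C2*t)*exp(-2*t).
Try q_p = A*exp(-3*t). Substituting into the equation and dividing by exp(-3*t) gives A = 3, so q_p = 3*exp(-3*t).
General solution: q = 3*exp(-3*t) + C1*exp(-2*t) + C2*t*exp(-2*t).
Apply the initial conditions: q(0) = 3 + C1 = 3 and q'(0) = -9 + C2 - 2*C1 = -4. Solving gives C1 = 0, C2 = 5.

q = 3*exp(-3*t) + 5*t*exp(-2*t)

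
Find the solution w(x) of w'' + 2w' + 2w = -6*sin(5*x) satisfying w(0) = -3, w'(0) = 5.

Characteristic equation r² + 2r + 2 = 0 has discriminant (2)² - 4·(2) = -4 < 0, so r = -1 ± i.
Hence w_h = C1*cos(x)*exp(-x) + C2*exp(-x)*sin(x).
Try w_p = A*cos(5*x) + B*sin(5*x). Substituting and equating the coefficients of cos(5x) and sin(5x) gives A = 60/629, B = 138/629, so w_p = 60*cos(5*x)/629 + 138*sin(5*x)/629.
General solution: w = 60*cos(5*x)/629 + 138*sin(5*x)/629 + C1*cos(x)*exp(-x) + C2*exp(-x)*sin(x).
Apply the initial conditions: w(0) = 60/629 + C1 = -3 and w'(0) = 690/629 + C2 - C1 = 5. Solving gives C1 = -1947/629, C2 = 508/629.

w = 60*cos(5*x)/629 + 138*sin(5*x)/629 - 1947*cos(x)*exp(-x)/629 + 508*exp(-x)*sin(x)/629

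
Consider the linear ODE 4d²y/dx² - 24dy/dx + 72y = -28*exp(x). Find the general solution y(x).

y = -7*exp(x)/13 + C1*cos(3*x)*exp(3*x) + C2*exp(3*x)*sin(3*x)

Divide through by 4: y'' - 6y' + 18y = -7*exp(x).
Characteristic equation r² - 6r + 18 = 0 has discriminant (-6)² - 4·(18) = -36 < 0, so r = 3 ± 3i.
Hence y_h = C1*cos(3*x)*exp(3*x) + C2*exp(3*x)*sin(3*x).
Try y_p = A*exp(x). Substituting into the equation and dividing by exp(x) gives A = -7/13, so y_p = -7*exp(x)/13.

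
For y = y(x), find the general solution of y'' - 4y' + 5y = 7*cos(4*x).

Characteristic equation r² - 4r + 5 = 0 has discriminant (-4)² - 4·(5) = -4 < 0, so r = 2 ± i.
Hence y_h = C1*cos(x)*exp(2*x) + C2*exp(2*x)*sin(x).
Try y_p = A*cos(4*x) + B*sin(4*x). Substituting and equating the coefficients of cos(4x) and sin(4x) gives A = -77/377, B = -112/377, so y_p = -112*sin(4*x)/377 - 77*cos(4*x)/377.

y = -112*sin(4*x)/377 - 77*cos(4*x)/377 + C1*cos(x)*exp(2*x) + C2*exp(2*x)*sin(x)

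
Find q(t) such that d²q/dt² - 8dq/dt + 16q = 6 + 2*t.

Characteristic equation r² - 8r + 16 = 0 has discriminant (-8)² - 4·(16) = 0, so r = 4 is a repeated root.
Hence q_h = (C1 + C2*t)*exp(4*t).
For the particular solution try q_p = A0 + A1*t. Substituting and matching coefficients of each power of t gives A0 = 7/16, A1 = 1/8, so q_p = 7/16 + t/8.

q = 7/16 + t/8 + C1*exp(4*t) + C2*t*exp(4*t)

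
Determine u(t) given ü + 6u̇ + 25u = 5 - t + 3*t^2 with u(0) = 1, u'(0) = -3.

Characteristic equation r² + 6r + 25 = 0 has discriminant (6)² - 4·(25) = -64 < 0, so r = -3 ± 4i.
Hence u_h = C1*cos(4*t)*exp(-3*t) + C2*exp(-3*t)*sin(4*t).
For the particular solution try u_p = A0 + A1*t + A2*t^2. Substituting and matching coefficients of each power of t gives A0 = 3341/15625, A1 = -61/625, A2 = 3/25, so u_p = 3341/15625 - 61*t/625 + 3*t^2/25.
General solution: u = 3341/15625 - 61*t/625 + 3*t^2/25 + C1*cos(4*t)*exp(-3*t) + C2*exp(-3*t)*sin(4*t).
Apply the initial conditions: u(0) = 3341/15625 + C1 = 1 and u'(0) = -61/625 - 3*C1 + 4*C2 = -3. Solving gives C1 = 12284/15625, C2 = -4249/31250.

u = 3341/15625 - 61*t/625 + 3*t**2/25 - 4249*exp(-3*t)*sin(4*t)/31250 + 12284*cos(4*t)*exp(-3*t)/15625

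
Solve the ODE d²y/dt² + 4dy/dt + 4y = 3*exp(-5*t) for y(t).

y = exp(-5*t)/3 + C1*exp(-2*t) + C2*t*exp(-2*t)

Characteristic equation r² + 4r + 4 = 0 has discriminant (4)² - 4·(4) = 0, so r = -2 is a repeated root.
Hence y_h = (C1 + C2*t)*exp(-2*t).
Try y_p = A*exp(-5*t). Substituting into the equation and dividing by exp(-5*t) gives A = 1/3, so y_p = exp(-5*t)/3.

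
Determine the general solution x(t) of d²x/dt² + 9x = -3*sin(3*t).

Characteristic equation r² + 9 = 0 has discriminant (0)² - 4·(9) = -36 < 0, so r = ± 3i.
Hence x_h = C1*cos(3*t) + C2*sin(3*t).
Since ±3i are characteristic roots, multiply the trial by t. Try x_p = t*(A*cos(3*t) + B*sin(3*t)). Substituting and equating the coefficients of cos(3t) and sin(3t) gives A = 1/2, B = 0, so x_p = t*cos(3*t)/2.

x = C1*cos(3*t) + C2*sin(3*t) + t*cos(3*t)/2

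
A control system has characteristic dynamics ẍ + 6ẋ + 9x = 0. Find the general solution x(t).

Characteristic equation r² + 6r + 9 = 0 has discriminant (6)² - 4·(9) = 0, so r = -3 is a repeated root.
Hence x_h = (C1 + C2*t)*exp(-3*t).

x = C1*exp(-3*t) + C2*t*exp(-3*t)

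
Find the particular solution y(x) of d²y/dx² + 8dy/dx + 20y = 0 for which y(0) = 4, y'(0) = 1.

Characteristic equation r² + 8r + 20 = 0 has discriminant (8)² - 4·(20) = -16 < 0, so r = -4 ± 2i.
Hence y_h = C1*cos(2*x)*exp(-4*x) + C2*exp(-4*x)*sin(2*x).
Apply the initial conditions: y(0) = C1 = 4 and y'(0) = -4*C1 + 2*C2 = 1. Solving gives C1 = 4, C2 = 17/2.

y = 4*cos(2*x)*exp(-4*x) + 17*exp(-4*x)*sin(2*x)/2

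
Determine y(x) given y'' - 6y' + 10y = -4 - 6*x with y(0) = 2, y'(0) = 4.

Characteristic equation r² - 6r + 10 = 0 has discriminant (-6)² - 4·(10) = -4 < 0, so r = 3 ± i.
Hence y_h = C1*cos(x)*exp(3*x) + C2*exp(3*x)*sin(x).
For the particular solution try y_p = A0 + A1*x. Substituting and matching coefficients of each power of x gives A0 = -19/25, A1 = -3/5, so y_p = -19/25 - 3*x/5.
General solution: y = -19/25 - 3*x/5 + C1*cos(x)*exp(3*x) + C2*exp(3*x)*sin(x).
Apply the initial conditions: y(0) = -19/25 + C1 = 2 and y'(0) = -3/5 + C2 + 3*C1 = 4. Solving gives C1 = 69/25, C2 = -92/25.

y = -19/25 - 3*x/5 - 92*exp(3*x)*sin(x)/25 + 69*cos(x)*exp(3*x)/25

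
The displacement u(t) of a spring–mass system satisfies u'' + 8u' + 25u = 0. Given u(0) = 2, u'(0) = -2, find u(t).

Characteristic equation r² + 8r + 25 = 0 has discriminant (8)² - 4·(25) = -36 < 0, so r = -4 ± 3i.
Hence u_h = C1*cos(3*t)*exp(-4*t) + C2*exp(-4*t)*sin(3*t).
Apply the initial conditions: u(0) = C1 = 2 and u'(0) = -4*C1 + 3*C2 = -2. Solving gives C1 = 2, C2 = 2.

u = 2*cos(3*t)*exp(-4*t) + 2*exp(-4*t)*sin(3*t)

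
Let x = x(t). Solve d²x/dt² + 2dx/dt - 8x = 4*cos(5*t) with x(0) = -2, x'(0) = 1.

Characteristic equation r² + 2r - 8 = 0 factors as (r - 2)(r + 4) = 0, so r = 2, -4.
Hence x_h = C1*exp(2*t) + C2*exp(-4*t).
Try x_p = A*cos(5*t) + B*sin(5*t). Substituting and equating the coefficients of cos(5t) and sin(5t) gives A = -132/1189, B = 40/1189, so x_p = -132*cos(5*t)/1189 + 40*sin(5*t)/1189.
General solution: x = -132*cos(5*t)/1189 + 40*sin(5*t)/1189 + C1*exp(2*t) + C2*exp(-4*t).
Apply the initial conditions: x(0) = -132/1189 + C1 + C2 = -2 and x'(0) = 200/1189 - 4*C2 + 2*C1 = 1. Solving gives C1 = -65/58, C2 = -63/82.

x = -132*cos(5*t)/1189 - 65*exp(2*t)/58 - 63*exp(-4*t)/82 + 40*sin(5*t)/1189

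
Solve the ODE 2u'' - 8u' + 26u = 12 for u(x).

Divide through by 2: u'' - 4u' + 13u = 6.
Characteristic equation r² - 4r + 13 = 0 has discriminant (-4)² - 4·(13) = -36 < 0, so r = 2 ± 3i.
Hence u_h = C1*cos(3*x)*exp(2*x) + C2*exp(2*x)*sin(3*x).
For the particular solution try u_p = A0. Substituting and matching coefficients of each power of x gives A0 = 6/13, so u_p = 6/13.

u = 6/13 + C1*cos(3*x)*exp(2*x) + C2*exp(2*x)*sin(3*x)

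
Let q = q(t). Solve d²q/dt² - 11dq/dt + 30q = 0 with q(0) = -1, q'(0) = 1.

q = -7*exp(5*t) + 6*exp(6*t)

Characteristic equation r² - 11r + 30 = 0 factors as (r - 6)(r - 5) = 0, so r = 6, 5.
Hence q_h = C1*exp(6*t) + C2*exp(5*t).
Apply the initial conditions: q(0) = C1 + C2 = -1 and q'(0) = 5*C2 + 6*C1 = 1. Solving gives C1 = 6, C2 = -7.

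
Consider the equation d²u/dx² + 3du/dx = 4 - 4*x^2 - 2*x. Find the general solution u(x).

Characteristic equation r² + 3r = 0 factors as (r + 3)r = 0, so r = -3, 0.
Hence u_h = C1*exp(-3*x) + C2.
Since 0 is a characteristic root (multiplicity 1), multiply the polynomial trial by x: try u_p = x*(A0 + A1*x + A2*x^2). Substituting and matching coefficients of each power of x gives A0 = 34/27, A1 = 1/9, A2 = -4/9, so u_p = -4*x^3/9 + x^2/9 + 34*x/27.

u = C2 - 4*x**3/9 + x**2/9 + 34*x/27 + C1*exp(-3*x)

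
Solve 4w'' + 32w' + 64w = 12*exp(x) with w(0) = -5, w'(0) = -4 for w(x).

Divide through by 4: w'' + 8w' + 16w = 3*exp(x).
Characteristic equation r² + 8r + 16 = 0 has discriminant (8)² - 4·(16) = 0, so r = -4 is a repeated root.
Hence w_h = (C1 + C2*x)*exp(-4*x).
Try w_p = A*exp(x). Substituting into the equation and dividing by exp(x) gives A = 3/25, so w_p = 3*exp(x)/25.
General solution: w = 3*exp(x)/25 + C1*exp(-4*x) + C2*x*exp(-4*x).
Apply the initial conditions: w(0) = 3/25 + C1 = -5 and w'(0) = 3/25 + C2 - 4*C1 = -4. Solving gives C1 = -128/25, C2 = -123/5.

w = -128*exp(-4*x)/25 + 3*exp(x)/25 - 123*x*exp(-4*x)/5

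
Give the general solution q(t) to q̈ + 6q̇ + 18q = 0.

q = C1*cos(3*t)*exp(-3*t) + C2*exp(-3*t)*sin(3*t)

Characteristic equation r² + 6r + 18 = 0 has discriminant (6)² - 4·(18) = -36 < 0, so r = -3 ± 3i.
Hence q_h = C1*cos(3*t)*exp(-3*t) + C2*exp(-3*t)*sin(3*t).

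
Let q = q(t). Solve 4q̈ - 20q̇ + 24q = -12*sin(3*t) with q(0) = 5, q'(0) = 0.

q = -21*exp(3*t)/2 - 5*cos(3*t)/26 + sin(3*t)/26 + 204*exp(2*t)/13

Divide through by 4: q'' - 5q' + 6q = -3*sin(3*t).
Characteristic equation r² - 5r + 6 = 0 factors as (r - 2)(r - 3) = 0, so r = 2, 3.
Hence q_h = C1*exp(2*t) + C2*exp(3*t).
Try q_p = A*cos(3*t) + B*sin(3*t). Substituting and equating the coefficients of cos(3t) and sin(3t) gives A = -5/26, B = 1/26, so q_p = -5*cos(3*t)/26 + sin(3*t)/26.
General solution: q = -5*cos(3*t)/26 + sin(3*t)/26 + C1*exp(2*t) + C2*exp(3*t).
Apply the initial conditions: q(0) = -5/26 + C1 + C2 = 5 and q'(0) = 3/26 + 2*C1 + 3*C2 = 0. Solving gives C1 = 204/13, C2 = -21/2.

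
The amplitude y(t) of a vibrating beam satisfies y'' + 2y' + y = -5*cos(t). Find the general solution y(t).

y = -5*sin(t)/2 + C1*exp(-t) + C2*t*exp(-t)

Characteristic equation r² + 2r + 1 = 0 has discriminant (2)² - 4·(1) = 0, so r = -1 is a repeated root.
Hence y_h = (C1 + C2*t)*exp(-t).
Try y_p = A*cos(t) + B*sin(t). Substituting and equating the coefficients of cos(t) and sin(t) gives A = 0, B = -5/2, so y_p = -5*sin(t)/2.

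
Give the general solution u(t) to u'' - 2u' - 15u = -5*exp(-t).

u = 5*exp(-t)/12 + C1*exp(5*t) + C2*exp(-3*t)

Characteristic equation r² - 2r - 15 = 0 factors as (r - 5)(r + 3) = 0, so r = 5, -3.
Hence u_h = C1*exp(5*t) + C2*exp(-3*t).
Try u_p = A*exp(-t). Substituting into the equation and dividing by exp(-t) gives A = 5/12, so u_p = 5*exp(-t)/12.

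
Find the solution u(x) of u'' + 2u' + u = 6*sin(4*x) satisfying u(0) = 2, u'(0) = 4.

u = -90*sin(4*x)/289 - 48*cos(4*x)/289 + 626*exp(-x)/289 + 126*x*exp(-x)/17

Characteristic equation r² + 2r + 1 = 0 has discriminant (2)² - 4·(1) = 0, so r = -1 is a repeated root.
Hence u_h = (C1 + C2*x)*exp(-x).
Try u_p = A*cos(4*x) + B*sin(4*x). Substituting and equating the coefficients of cos(4x) and sin(4x) gives A = -48/289, B = -90/289, so u_p = -90*sin(4*x)/289 - 48*cos(4*x)/289.
General solution: u = -90*sin(4*x)/289 - 48*cos(4*x)/289 + C1*exp(-x) + C2*x*exp(-x).
Apply the initial conditions: u(0) = -48/289 + C1 = 2 and u'(0) = -360/289 + C2 - C1 = 4. Solving gives C1 = 626/289, C2 = 126/17.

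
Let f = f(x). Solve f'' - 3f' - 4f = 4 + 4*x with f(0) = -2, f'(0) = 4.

Characteristic equation r² - 3r - 4 = 0 factors as (r + 1)(r - 4) = 0, so r = -1, 4.
Hence f_h = C1*exp(-x) + C2*exp(4*x).
For the particular solution try f_p = A0 + A1*x. Substituting and matching coefficients of each power of x gives A0 = -1/4, A1 = -1, so f_p = -1/4 - x.
General solution: f = -1/4 - x + C1*exp(-x) + C2*exp(4*x).
Apply the initial conditions: f(0) = -1/4 + C1 + C2 = -2 and f'(0) = -1 - C1 + 4*C2 = 4. Solving gives C1 = -12/5, C2 = 13/20.

f = -1/4 - x - 12*exp(-x)/5 + 13*exp(4*x)/20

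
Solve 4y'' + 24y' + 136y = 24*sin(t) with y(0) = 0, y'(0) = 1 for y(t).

Divide through by 4: y'' + 6y' + 34y = 6*sin(t).
Characteristic equation r² + 6r + 34 = 0 has discriminant (6)² - 4·(34) = -100 < 0, so r = -3 ± 5i.
Hence y_h = C1*cos(5*t)*exp(-3*t) + C2*exp(-3*t)*sin(5*t).
Try y_p = A*cos(t) + B*sin(t). Substituting and equating the coefficients of cos(t) and sin(t) gives A = -4/125, B = 22/125, so y_p = -4*cos(t)/125 + 22*sin(t)/125.
General solution: y = -4*cos(t)/125 + 22*sin(t)/125 + C1*cos(5*t)*exp(-3*t) + C2*exp(-3*t)*sin(5*t).
Apply the initial conditions: y(0) = -4/125 + C1 = 0 and y'(0) = 22/125 - 3*C1 + 5*C2 = 1. Solving gives C1 = 4/125, C2 = 23/125.

y = -4*cos(t)/125 + 22*sin(t)/125 + 4*cos(5*t)*exp(-3*t)/125 + 23*exp(-3*t)*sin(5*t)/125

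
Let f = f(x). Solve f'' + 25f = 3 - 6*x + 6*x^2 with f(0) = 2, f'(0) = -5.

Characteristic equation r² + 25 = 0 has discriminant (0)² - 4·(25) = -100 < 0, so r = ± 5i.
Hence f_h = C1*cos(5*x) + C2*sin(5*x).
For the particular solution try f_p = A0 + A1*x + A2*x^2. Substituting and matching coefficients of each power of x gives A0 = 63/625, A1 = -6/25, A2 = 6/25, so f_p = 63/625 - 6*x/25 + 6*x^2/25.
General solution: f = 63/625 - 6*x/25 + 6*x^2/25 + C1*cos(5*x) + C2*sin(5*x).
Apply the initial conditions: f(0) = 63/625 + C1 = 2 and f'(0) = -6/25 + 5*C2 = -5. Solving gives C1 = 1187/625, C2 = -119/125.

f = 63/625 - 119*sin(5*x)/125 - 6*x/25 + 6*x**2/25 + 1187*cos(5*x)/625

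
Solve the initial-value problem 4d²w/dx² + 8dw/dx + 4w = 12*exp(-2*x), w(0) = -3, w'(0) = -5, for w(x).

w = -6*exp(-x) + 3*exp(-2*x) - 5*x*exp(-x)

Divide through by 4: w'' + 2w' + w = 3*exp(-2*x).
Characteristic equation r² + 2r + 1 = 0 has discriminant (2)² - 4·(1) = 0, so r = -1 is a repeated root.
Hence w_h = (C1 + C2*x)*exp(-x).
Try w_p = A*exp(-2*x). Substituting into the equation and dividing by exp(-2*x) gives A = 3, so w_p = 3*exp(-2*x).
General solution: w = 3*exp(-2*x) + C1*exp(-x) + C2*x*exp(-x).
Apply the initial conditions: w(0) = 3 + C1 = -3 and w'(0) = -6 + C2 - C1 = -5. Solving gives C1 = -6, C2 = -5.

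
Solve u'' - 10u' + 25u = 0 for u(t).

u = C1*exp(5*t) + C2*t*exp(5*t)

Characteristic equation r² - 10r + 25 = 0 has discriminant (-10)² - 4·(25) = 0, so r = 5 is a repeated root.
Hence u_h = (C1 + C2*t)*exp(5*t).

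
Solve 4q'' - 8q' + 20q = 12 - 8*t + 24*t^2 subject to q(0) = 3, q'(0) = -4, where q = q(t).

q = 43/125 + 6*t**2/5 + 14*t/25 - 451*exp(t)*sin(2*t)/125 + 332*cos(2*t)*exp(t)/125

Divide through by 4: q'' - 2q' + 5q = 3 - 2*t + 6*t^2.
Characteristic equation r² - 2r + 5 = 0 has discriminant (-2)² - 4·(5) = -16 < 0, so r = 1 ± 2i.
Hence q_h = C1*cos(2*t)*exp(t) + C2*exp(t)*sin(2*t).
For the particular solution try q_p = A0 + A1*t + A2*t^2. Substituting and matching coefficients of each power of t gives A0 = 43/125, A1 = 14/25, A2 = 6/5, so q_p = 43/125 + 6*t^2/5 + 14*t/25.
General solution: q = 43/125 + 6*t^2/5 + 14*t/25 + C1*cos(2*t)*exp(t) + C2*exp(t)*sin(2*t).
Apply the initial conditions: q(0) = 43/125 + C1 = 3 and q'(0) = 14/25 + C1 + 2*C2 = -4. Solving gives C1 = 332/125, C2 = -451/125.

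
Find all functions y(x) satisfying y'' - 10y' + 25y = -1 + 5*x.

Characteristic equation r² - 10r + 25 = 0 has discriminant (-10)² - 4·(25) = 0, so r = 5 is a repeated root.
Hence y_h = (C1 + C2*x)*exp(5*x).
For the particular solution try y_p = A0 + A1*x. Substituting and matching coefficients of each power of x gives A0 = 1/25, A1 = 1/5, so y_p = 1/25 + x/5.

y = 1/25 + x/5 + C1*exp(5*x) + C2*x*exp(5*x)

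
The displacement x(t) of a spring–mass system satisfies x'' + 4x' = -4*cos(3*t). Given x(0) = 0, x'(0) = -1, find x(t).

Characteristic equation r² + 4r = 0 factors as (r + 4)r = 0, so r = -4, 0.
Hence x_h = C1*exp(-4*t) + C2.
Try x_p = A*cos(3*t) + B*sin(3*t). Substituting and equating the coefficients of cos(3t) and sin(3t) gives A = 4/25, B = -16/75, so x_p = -16*sin(3*t)/75 + 4*cos(3*t)/25.
General solution: x = C2 - 16*sin(3*t)/75 + 4*cos(3*t)/25 + C1*exp(-4*t).
Apply the initial conditions: x(0) = 4/25 + C1 + C2 = 0 and x'(0) = -16/25 - 4*C1 = -1. Solving gives C1 = 9/100, C2 = -1/4.

x = -1/4 - 16*sin(3*t)/75 + 4*cos(3*t)/25 + 9*exp(-4*t)/100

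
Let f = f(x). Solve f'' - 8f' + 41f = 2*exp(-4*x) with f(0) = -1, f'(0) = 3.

Characteristic equation r² - 8r + 41 = 0 has discriminant (-8)² - 4·(41) = -100 < 0, so r = 4 ± 5i.
Hence f_h = C1*cos(5*x)*exp(4*x) + C2*exp(4*x)*sin(5*x).
Try f_p = A*exp(-4*x). Substituting into the equation and dividing by exp(-4*x) gives A = 2/89, so f_p = 2*exp(-4*x)/89.
General solution: f = 2*exp(-4*x)/89 + C1*cos(5*x)*exp(4*x) + C2*exp(4*x)*sin(5*x).
Apply the initial conditions: f(0) = 2/89 + C1 = -1 and f'(0) = -8/89 + 4*C1 + 5*C2 = 3. Solving gives C1 = -91/89, C2 = 639/445.

f = 2*exp(-4*x)/89 - 91*cos(5*x)*exp(4*x)/89 + 639*exp(4*x)*sin(5*x)/445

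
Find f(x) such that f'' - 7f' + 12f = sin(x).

f = 7*cos(x)/170 + 11*sin(x)/170 + C1*exp(3*x) + C2*exp(4*x)

Characteristic equation r² - 7r + 12 = 0 factors as (r - 3)(r - 4) = 0, so r = 3, 4.
Hence f_h = C1*exp(3*x) + C2*exp(4*x).
Try f_p = A*cos(x) + B*sin(x). Substituting and equating the coefficients of cos(x) and sin(x) gives A = 7/170, B = 11/170, so f_p = 7*cos(x)/170 + 11*sin(x)/170.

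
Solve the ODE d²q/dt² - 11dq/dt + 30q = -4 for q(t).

q = -2/15 + C1*exp(6*t) + C2*exp(5*t)

Characteristic equation r² - 11r + 30 = 0 factors as (r - 6)(r - 5) = 0, so r = 6, 5.
Hence q_h = C1*exp(6*t) + C2*exp(5*t).
For the particular solution try q_p = A0. Substituting and matching coefficients of each power of t gives A0 = -2/15, so q_p = -2/15.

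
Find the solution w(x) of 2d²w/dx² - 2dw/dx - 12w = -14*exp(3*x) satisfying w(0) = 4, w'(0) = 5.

Divide through by 2: w'' - w' - 6w = -7*exp(3*x).
Characteristic equation r² - r - 6 = 0 factors as (r - 3)(r + 2) = 0, so r = 3, -2.
Hence w_h = C1*exp(3*x) + C2*exp(-2*x).
Since exp(3*x) solves the homogeneous equation (r = 3 is a root of multiplicity 1), multiply the trial by x. Try w_p = A*x*exp(3*x). Substituting into the equation and dividing by exp(3*x) gives A = -7/5, so w_p = -7*x*exp(3*x)/5.
General solution: w = C1*exp(3*x) + C2*exp(-2*x) - 7*x*exp(3*x)/5.
Apply the initial conditions: w(0) = C1 + C2 = 4 and w'(0) = -7/5 - 2*C2 + 3*C1 = 5. Solving gives C1 = 72/25, C2 = 28/25.

w = 28*exp(-2*x)/25 + 72*exp(3*x)/25 - 7*x*exp(3*x)/5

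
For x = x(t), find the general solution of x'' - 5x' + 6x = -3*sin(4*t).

Characteristic equation r² - 5r + 6 = 0 factors as (r - 3)(r - 2) = 0, so r = 3, 2.
Hence x_h = C1*exp(3*t) + C2*exp(2*t).
Try x_p = A*cos(4*t) + B*sin(4*t). Substituting and equating the coefficients of cos(4t) and sin(4t) gives A = -3/25, B = 3/50, so x_p = -3*cos(4*t)/25 + 3*sin(4*t)/50.

x = -3*cos(4*t)/25 + 3*sin(4*t)/50 + C1*exp(3*t) + C2*exp(2*t)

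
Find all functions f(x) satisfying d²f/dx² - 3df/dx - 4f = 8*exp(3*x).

Characteristic equation r² - 3r - 4 = 0 factors as (r - 4)(r + 1) = 0, so r = 4, -1.
Hence f_h = C1*exp(4*x) + C2*exp(-x).
Try f_p = A*exp(3*x). Substituting into the equation and dividing by exp(3*x) gives A = -2, so f_p = -2*exp(3*x).

f = -2*exp(3*x) + C1*exp(4*x) + C2*exp(-x)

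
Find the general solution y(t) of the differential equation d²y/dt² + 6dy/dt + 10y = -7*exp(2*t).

Characteristic equation r² + 6r + 10 = 0 has discriminant (6)² - 4·(10) = -4 < 0, so r = -3 ± i.
Hence y_h = C1*cos(t)*exp(-3*t) + C2*exp(-3*t)*sin(t).
Try y_p = A*exp(2*t). Substituting into the equation and dividing by exp(2*t) gives A = -7/26, so y_p = -7*exp(2*t)/26.

y = -7*exp(2*t)/26 + C1*cos(t)*exp(-3*t) + C2*exp(-3*t)*sin(t)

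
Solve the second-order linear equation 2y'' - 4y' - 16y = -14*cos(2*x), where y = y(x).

y = 7*sin(2*x)/40 + 21*cos(2*x)/40 + C1*exp(4*x) + C2*exp(-2*x)

Divide through by 2: y'' - 2y' - 8y = -7*cos(2*x).
Characteristic equation r² - 2r - 8 = 0 factors as (r - 4)(r + 2) = 0, so r = 4, -2.
Hence y_h = C1*exp(4*x) + C2*exp(-2*x).
Try y_p = A*cos(2*x) + B*sin(2*x). Substituting and equating the coefficients of cos(2x) and sin(2x) gives A = 21/40, B = 7/40, so y_p = 7*sin(2*x)/40 + 21*cos(2*x)/40.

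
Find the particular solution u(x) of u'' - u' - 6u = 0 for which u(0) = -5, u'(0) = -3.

u = -13*exp(3*x)/5 - 12*exp(-2*x)/5

Characteristic equation r² - r - 6 = 0 factors as (r - 3)(r + 2) = 0, so r = 3, -2.
Hence u_h = C1*exp(3*x) + C2*exp(-2*x).
Apply the initial conditions: u(0) = C1 + C2 = -5 and u'(0) = -2*C2 + 3*C1 = -3. Solving gives C1 = -13/5, C2 = -12/5.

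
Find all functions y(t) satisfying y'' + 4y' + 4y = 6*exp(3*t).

y = 6*exp(3*t)/25 + C1*exp(-2*t) + C2*t*exp(-2*t)

Characteristic equation r² + 4r + 4 = 0 has discriminant (4)² - 4·(4) = 0, so r = -2 is a repeated root.
Hence y_h = (C1 + C2*t)*exp(-2*t).
Try y_p = A*exp(3*t). Substituting into the equation and dividing by exp(3*t) gives A = 6/25, so y_p = 6*exp(3*t)/25.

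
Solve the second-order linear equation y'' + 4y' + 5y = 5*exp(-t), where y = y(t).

Characteristic equation r² + 4r + 5 = 0 has discriminant (4)² - 4·(5) = -4 < 0, so r = -2 ± i.
Hence y_h = C1*cos(t)*exp(-2*t) + C2*exp(-2*t)*sin(t).
Try y_p = A*exp(-t). Substituting into the equation and dividing by exp(-t) gives A = 5/2, so y_p = 5*exp(-t)/2.

y = 5*exp(-t)/2 + C1*cos(t)*exp(-2*t) + C2*exp(-2*t)*sin(t)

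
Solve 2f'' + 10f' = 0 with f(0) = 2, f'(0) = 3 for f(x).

Divide through by 2: f'' + 5f' = 0.
Characteristic equation r² + 5r = 0 factors as (r + 5)r = 0, so r = -5, 0.
Hence f_h = C1*exp(-5*x) + C2.
Apply the initial conditions: f(0) = C1 + C2 = 2 and f'(0) = -5*C1 = 3. Solving gives C1 = -3/5, C2 = 13/5.

f = 13/5 - 3*exp(-5*x)/5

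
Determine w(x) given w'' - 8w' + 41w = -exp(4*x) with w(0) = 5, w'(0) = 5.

w = -exp(4*x)/25 - 3*exp(4*x)*sin(5*x) + 126*cos(5*x)*exp(4*x)/25

Characteristic equation r² - 8r + 41 = 0 has discriminant (-8)² - 4·(41) = -100 < 0, so r = 4 ± 5i.
Hence w_h = C1*cos(5*x)*exp(4*x) + C2*exp(4*x)*sin(5*x).
Try w_p = A*exp(4*x). Substituting into the equation and dividing by exp(4*x) gives A = -1/25, so w_p = -exp(4*x)/25.
General solution: w = -exp(4*x)/25 + C1*cos(5*x)*exp(4*x) + C2*exp(4*x)*sin(5*x).
Apply the initial conditions: w(0) = -1/25 + C1 = 5 and w'(0) = -4/25 + 4*C1 + 5*C2 = 5. Solving gives C1 = 126/25, C2 = -3.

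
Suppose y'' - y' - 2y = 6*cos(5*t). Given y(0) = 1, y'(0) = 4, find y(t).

Characteristic equation r² - r - 2 = 0 factors as (r - 2)(r + 1) = 0, so r = 2, -1.
Hence y_h = C1*exp(2*t) + C2*exp(-t).
Try y_p = A*cos(5*t) + B*sin(5*t). Substituting and equating the coefficients of cos(5t) and sin(5t) gives A = -81/377, B = -15/377, so y_p = -81*cos(5*t)/377 - 15*sin(5*t)/377.
General solution: y = -81*cos(5*t)/377 - 15*sin(5*t)/377 + C1*exp(2*t) + C2*exp(-t).
Apply the initial conditions: y(0) = -81/377 + C1 + C2 = 1 and y'(0) = -75/377 - C2 + 2*C1 = 4. Solving gives C1 = 157/87, C2 = -23/39.

y = -81*cos(5*t)/377 - 23*exp(-t)/39 - 15*sin(5*t)/377 + 157*exp(2*t)/87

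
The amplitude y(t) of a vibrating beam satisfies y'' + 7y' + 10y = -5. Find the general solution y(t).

Characteristic equation r² + 7r + 10 = 0 factors as (r + 2)(r + 5) = 0, so r = -2, -5.
Hence y_h = C1*exp(-2*t) + C2*exp(-5*t).
For the particular solution try y_p = A0. Substituting and matching coefficients of each power of t gives A0 = -1/2, so y_p = -1/2.

y = -1/2 + C1*exp(-2*t) + C2*exp(-5*t)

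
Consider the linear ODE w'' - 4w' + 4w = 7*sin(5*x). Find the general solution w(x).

Characteristic equation r² - 4r + 4 = 0 has discriminant (-4)² - 4·(4) = 0, so r = 2 is a repeated root.
Hence w_h = (C1 + C2*x)*exp(2*x).
Try w_p = A*cos(5*x) + B*sin(5*x). Substituting and equating the coefficients of cos(5x) and sin(5x) gives A = 140/841, B = -147/841, so w_p = -147*sin(5*x)/841 + 140*cos(5*x)/841.

w = -147*sin(5*x)/841 + 140*cos(5*x)/841 + C1*exp(2*x) + C2*x*exp(2*x)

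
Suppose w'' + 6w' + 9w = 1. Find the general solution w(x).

Characteristic equation r² + 6r + 9 = 0 has discriminant (6)² - 4·(9) = 0, so r = -3 is a repeated root.
Hence w_h = (C1 + C2*x)*exp(-3*x).
For the particular solution try w_p = A0. Substituting and matching coefficients of each power of x gives A0 = 1/9, so w_p = 1/9.

w = 1/9 + C1*exp(-3*x) + C2*x*exp(-3*x)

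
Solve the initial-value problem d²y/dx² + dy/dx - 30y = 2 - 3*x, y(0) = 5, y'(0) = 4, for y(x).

y = -19/300 + x/10 + 257*exp(-6*x)/132 + 857*exp(5*x)/275

Characteristic equation r² + r - 30 = 0 factors as (r + 6)(r - 5) = 0, so r = -6, 5.
Hence y_h = C1*exp(-6*x) + C2*exp(5*x).
For the particular solution try y_p = A0 + A1*x. Substituting and matching coefficients of each power of x gives A0 = -19/300, A1 = 1/10, so y_p = -19/300 + x/10.
General solution: y = -19/300 + x/10 + C1*exp(-6*x) + C2*exp(5*x).
Apply the initial conditions: y(0) = -19/300 + C1 + C2 = 5 and y'(0) = 1/10 - 6*C1 + 5*C2 = 4. Solving gives C1 = 257/132, C2 = 857/275.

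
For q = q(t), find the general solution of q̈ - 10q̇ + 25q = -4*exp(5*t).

Characteristic equation r² - 10r + 25 = 0 has discriminant (-10)² - 4·(25) = 0, so r = 5 is a repeated root.
Hence q_h = (C1 + C2*t)*exp(5*t).
Since exp(5*t) solves the homogeneous equation (r = 5 is a root of multiplicity 2), multiply the trial by t^2. Try q_p = A*t^2*exp(5*t). Substituting into the equation and dividing by exp(5*t) gives A = -2, so q_p = -2*t^2*exp(5*t).

q = C1*exp(5*t) - 2*t**2*exp(5*t) + C2*t*exp(5*t)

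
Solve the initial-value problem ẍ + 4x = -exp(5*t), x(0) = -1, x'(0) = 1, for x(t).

x = -28*cos(2*t)/29 - exp(5*t)/29 + 17*sin(2*t)/29

Characteristic equation r² + 4 = 0 has discriminant (0)² - 4·(4) = -16 < 0, so r = ± 2i.
Hence x_h = C1*cos(2*t) + C2*sin(2*t).
Try x_p = A*exp(5*t). Substituting into the equation and dividing by exp(5*t) gives A = -1/29, so x_p = -exp(5*t)/29.
General solution: x = -exp(5*t)/29 + C1*cos(2*t) + C2*sin(2*t).
Apply the initial conditions: x(0) = -1/29 + C1 = -1 and x'(0) = -5/29 + 2*C2 = 1. Solving gives C1 = -28/29, C2 = 17/29.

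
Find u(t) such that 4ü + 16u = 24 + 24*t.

Divide through by 4: u'' + 4u = 6 + 6*t.
Characteristic equation r² + 4 = 0 has discriminant (0)² - 4·(4) = -16 < 0, so r = ± 2i.
Hence u_h = C1*cos(2*t) + C2*sin(2*t).
For the particular solution try u_p = A0 + A1*t. Substituting and matching coefficients of each power of t gives A0 = 3/2, A1 = 3/2, so u_p = 3/2 + 3*t/2.

u = 3/2 + 3*t/2 + C1*cos(2*t) + C2*sin(2*t)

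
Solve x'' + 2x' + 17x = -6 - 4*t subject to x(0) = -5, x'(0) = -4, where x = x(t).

x = -94/289 - 4*t/17 - 2439*exp(-t)*sin(4*t)/1156 - 1351*cos(4*t)*exp(-t)/289

Characteristic equation r² + 2r + 17 = 0 has discriminant (2)² - 4·(17) = -64 < 0, so r = -1 ± 4i.
Hence x_h = C1*cos(4*t)*exp(-t) + C2*exp(-t)*sin(4*t).
For the particular solution try x_p = A0 + A1*t. Substituting and matching coefficients of each power of t gives A0 = -94/289, A1 = -4/17, so x_p = -94/289 - 4*t/17.
General solution: x = -94/289 - 4*t/17 + C1*cos(4*t)*exp(-t) + C2*exp(-t)*sin(4*t).
Apply the initial conditions: x(0) = -94/289 + C1 = -5 and x'(0) = -4/17 - C1 + 4*C2 = -4. Solving gives C1 = -1351/289, C2 = -2439/1156.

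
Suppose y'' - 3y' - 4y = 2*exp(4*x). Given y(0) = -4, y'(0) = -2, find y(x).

y = -68*exp(-x)/25 - 32*exp(4*x)/25 + 2*x*exp(4*x)/5

Characteristic equation r² - 3r - 4 = 0 factors as (r + 1)(r - 4) = 0, so r = -1, 4.
Hence y_h = C1*exp(-x) + C2*exp(4*x).
Since exp(4*x) solves the homogeneous equation (r = 4 is a root of multiplicity 1), multiply the trial by x. Try y_p = A*x*exp(4*x). Substituting into the equation and dividing by exp(4*x) gives A = 2/5, so y_p = 2*x*exp(4*x)/5.
General solution: y = C1*exp(-x) + C2*exp(4*x) + 2*x*exp(4*x)/5.
Apply the initial conditions: y(0) = C1 + C2 = -4 and y'(0) = 2/5 - C1 + 4*C2 = -2. Solving gives C1 = -68/25, C2 = -32/25.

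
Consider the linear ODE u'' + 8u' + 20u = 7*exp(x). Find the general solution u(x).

u = 7*exp(x)/29 + C1*cos(2*x)*exp(-4*x) + C2*exp(-4*x)*sin(2*x)

Characteristic equation r² + 8r + 20 = 0 has discriminant (8)² - 4·(20) = -16 < 0, so r = -4 ± 2i.
Hence u_h = C1*cos(2*x)*exp(-4*x) + C2*exp(-4*x)*sin(2*x).
Try u_p = A*exp(x). Substituting into the equation and dividing by exp(x) gives A = 7/29, so u_p = 7*exp(x)/29.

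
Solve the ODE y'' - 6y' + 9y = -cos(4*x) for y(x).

Characteristic equation r² - 6r + 9 = 0 has discriminant (-6)² - 4·(9) = 0, so r = 3 is a repeated root.
Hence y_h = (C1 + C2*x)*exp(3*x).
Try y_p = A*cos(4*x) + B*sin(4*x). Substituting and equating the coefficients of cos(4x) and sin(4x) gives A = 7/625, B = 24/625, so y_p = 7*cos(4*x)/625 + 24*sin(4*x)/625.

y = 7*cos(4*x)/625 + 24*sin(4*x)/625 + C1*exp(3*x) + C2*x*exp(3*x)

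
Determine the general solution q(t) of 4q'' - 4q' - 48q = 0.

q = C1*exp(-3*t) + C2*exp(4*t)

Divide through by 4: q'' - q' - 12q = 0.
Characteristic equation r² - r - 12 = 0 factors as (r + 3)(r - 4) = 0, so r = -3, 4.
Hence q_h = C1*exp(-3*t) + C2*exp(4*t).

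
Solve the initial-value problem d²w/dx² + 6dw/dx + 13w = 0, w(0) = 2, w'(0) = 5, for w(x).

Characteristic equation r² + 6r + 13 = 0 has discriminant (6)² - 4·(13) = -16 < 0, so r = -3 ± 2i.
Hence w_h = C1*cos(2*x)*exp(-3*x) + C2*exp(-3*x)*sin(2*x).
Apply the initial conditions: w(0) = C1 = 2 and w'(0) = -3*C1 + 2*C2 = 5. Solving gives C1 = 2, C2 = 11/2.

w = 2*cos(2*x)*exp(-3*x) + 11*exp(-3*x)*sin(2*x)/2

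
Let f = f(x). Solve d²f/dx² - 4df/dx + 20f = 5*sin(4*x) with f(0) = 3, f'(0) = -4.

Characteristic equation r² - 4r + 20 = 0 has discriminant (-4)² - 4·(20) = -64 < 0, so r = 2 ± 4i.
Hence f_h = C1*cos(4*x)*exp(2*x) + C2*exp(2*x)*sin(4*x).
Try f_p = A*cos(4*x) + B*sin(4*x). Substituting and equating the coefficients of cos(4x) and sin(4x) gives A = 5/17, B = 5/68, so f_p = 5*cos(4*x)/17 + 5*sin(4*x)/68.
General solution: f = 5*cos(4*x)/17 + 5*sin(4*x)/68 + C1*cos(4*x)*exp(2*x) + C2*exp(2*x)*sin(4*x).
Apply the initial conditions: f(0) = 5/17 + C1 = 3 and f'(0) = 5/17 + 2*C1 + 4*C2 = -4. Solving gives C1 = 46/17, C2 = -165/68.

f = 5*cos(4*x)/17 + 5*sin(4*x)/68 - 165*exp(2*x)*sin(4*x)/68 + 46*cos(4*x)*exp(2*x)/17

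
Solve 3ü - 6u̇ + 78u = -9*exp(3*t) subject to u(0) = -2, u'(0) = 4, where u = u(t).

u = -3*exp(3*t)/29 - 55*cos(5*t)*exp(t)/29 + 36*exp(t)*sin(5*t)/29

Divide through by 3: u'' - 2u' + 26u = -3*exp(3*t).
Characteristic equation r² - 2r + 26 = 0 has discriminant (-2)² - 4·(26) = -100 < 0, so r = 1 ± 5i.
Hence u_h = C1*cos(5*t)*exp(t) + C2*exp(t)*sin(5*t).
Try u_p = A*exp(3*t). Substituting into the equation and dividing by exp(3*t) gives A = -3/29, so u_p = -3*exp(3*t)/29.
General solution: u = -3*exp(3*t)/29 + C1*cos(5*t)*exp(t) + C2*exp(t)*sin(5*t).
Apply the initial conditions: u(0) = -3/29 + C1 = -2 and u'(0) = -9/29 + C1 + 5*C2 = 4. Solving gives C1 = -55/29, C2 = 36/29.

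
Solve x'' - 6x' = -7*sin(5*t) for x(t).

Characteristic equation r² - 6r = 0 factors as (r - 6)r = 0, so r = 6, 0.
Hence x_h = C1*exp(6*t) + C2.
Try x_p = A*cos(5*t) + B*sin(5*t). Substituting and equating the coefficients of cos(5t) and sin(5t) gives A = -42/305, B = 7/61, so x_p = -42*cos(5*t)/305 + 7*sin(5*t)/61.

x = C2 - 42*cos(5*t)/305 + 7*sin(5*t)/61 + C1*exp(6*t)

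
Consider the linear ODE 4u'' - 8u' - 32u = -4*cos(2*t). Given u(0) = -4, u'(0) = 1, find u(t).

Divide through by 4: u'' - 2u' - 8u = -cos(2*t).
Characteristic equation r² - 2r - 8 = 0 factors as (r - 4)(r + 2) = 0, so r = 4, -2.
Hence u_h = C1*exp(4*t) + C2*exp(-2*t).
Try u_p = A*cos(2*t) + B*sin(2*t). Substituting and equating the coefficients of cos(2t) and sin(2t) gives A = 3/40, B = 1/40, so u_p = sin(2*t)/40 + 3*cos(2*t)/40.
General solution: u = sin(2*t)/40 + 3*cos(2*t)/40 + C1*exp(4*t) + C2*exp(-2*t).
Apply the initial conditions: u(0) = 3/40 + C1 + C2 = -4 and u'(0) = 1/20 - 2*C2 + 4*C1 = 1. Solving gives C1 = -6/5, C2 = -23/8.

u = -23*exp(-2*t)/8 - 6*exp(4*t)/5 + sin(2*t)/40 + 3*cos(2*t)/40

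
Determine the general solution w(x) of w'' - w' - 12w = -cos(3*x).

w = sin(3*x)/150 + 7*cos(3*x)/150 + C1*exp(-3*x) + C2*exp(4*x)

Characteristic equation r² - r - 12 = 0 factors as (r + 3)(r - 4) = 0, so r = -3, 4.
Hence w_h = C1*exp(-3*x) + C2*exp(4*x).
Try w_p = A*cos(3*x) + B*sin(3*x). Substituting and equating the coefficients of cos(3x) and sin(3x) gives A = 7/150, B = 1/150, so w_p = sin(3*x)/150 + 7*cos(3*x)/150.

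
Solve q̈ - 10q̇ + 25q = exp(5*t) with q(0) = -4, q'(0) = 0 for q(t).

q = -4*exp(5*t) + t**2*exp(5*t)/2 + 20*t*exp(5*t)

Characteristic equation r² - 10r + 25 = 0 has discriminant (-10)² - 4·(25) = 0, so r = 5 is a repeated root.
Hence q_h = (C1 + C2*t)*exp(5*t).
Since exp(5*t) solves the homogeneous equation (r = 5 is a root of multiplicity 2), multiply the trial by t^2. Try q_p = A*t^2*exp(5*t). Substituting into the equation and dividing by exp(5*t) gives A = 1/2, so q_p = t^2*exp(5*t)/2.
General solution: q = C1*exp(5*t) + t^2*exp(5*t)/2 + C2*t*exp(5*t).
Apply the initial conditions: q(0) = C1 = -4 and q'(0) = C2 + 5*C1 = 0. Solving gives C1 = -4, C2 = 20.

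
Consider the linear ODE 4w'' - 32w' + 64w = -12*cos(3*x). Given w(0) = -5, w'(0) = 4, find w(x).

Divide through by 4: w'' - 8w' + 16w = -3*cos(3*x).
Characteristic equation r² - 8r + 16 = 0 has discriminant (-8)² - 4·(16) = 0, so r = 4 is a repeated root.
Hence w_h = (C1 + C2*x)*exp(4*x).
Try w_p = A*cos(3*x) + B*sin(3*x). Substituting and equating the coefficients of cos(3x) and sin(3x) gives A = -21/625, B = 72/625, so w_p = -21*cos(3*x)/625 + 72*sin(3*x)/625.
General solution: w = -21*cos(3*x)/625 + 72*sin(3*x)/625 + C1*exp(4*x) + C2*x*exp(4*x).
Apply the initial conditions: w(0) = -21/625 + C1 = -5 and w'(0) = 216/625 + C2 + 4*C1 = 4. Solving gives C1 = -3104/625, C2 = 588/25.

w = -3104*exp(4*x)/625 - 21*cos(3*x)/625 + 72*sin(3*x)/625 + 588*x*exp(4*x)/25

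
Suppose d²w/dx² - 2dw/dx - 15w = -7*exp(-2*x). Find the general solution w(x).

Characteristic equation r² - 2r - 15 = 0 factors as (r - 5)(r + 3) = 0, so r = 5, -3.
Hence w_h = C1*exp(5*x) + C2*exp(-3*x).
Try w_p = A*exp(-2*x). Substituting into the equation and dividing by exp(-2*x) gives A = 1, so w_p = exp(-2*x).

w = C1*exp(5*x) + C2*exp(-3*x) + exp(-2*x)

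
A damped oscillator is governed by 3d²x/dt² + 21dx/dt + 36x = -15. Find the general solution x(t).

Divide through by 3: x'' + 7x' + 12x = -5.
Characteristic equation r² + 7r + 12 = 0 factors as (r + 3)(r + 4) = 0, so r = -3, -4.
Hence x_h = C1*exp(-3*t) + C2*exp(-4*t).
For the particular solution try x_p = A0. Substituting and matching coefficients of each power of t gives A0 = -5/12, so x_p = -5/12.

x = -5/12 + C1*exp(-3*t) + C2*exp(-4*t)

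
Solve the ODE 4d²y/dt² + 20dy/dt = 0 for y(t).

Divide through by 4: y'' + 5y' = 0.
Characteristic equation r² + 5r = 0 factors as (r + 5)r = 0, so r = -5, 0.
Hence y_h = C1*exp(-5*t) + C2.

y = C2 + C1*exp(-5*t)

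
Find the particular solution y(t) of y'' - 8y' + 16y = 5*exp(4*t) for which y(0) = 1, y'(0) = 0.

y = -4*t*exp(4*t) + 5*t**2*exp(4*t)/2 + exp(4*t)

Characteristic equation r² - 8r + 16 = 0 has discriminant (-8)² - 4·(16) = 0, so r = 4 is a repeated root.
Hence y_h = (C1 + C2*t)*exp(4*t).
Since exp(4*t) solves the homogeneous equation (r = 4 is a root of multiplicity 2), multiply the trial by t^2. Try y_p = A*t^2*exp(4*t). Substituting into the equation and dividing by exp(4*t) gives A = 5/2, so y_p = 5*t^2*exp(4*t)/2.
General solution: y = C1*exp(4*t) + 5*t^2*exp(4*t)/2 + C2*t*exp(4*t).
Apply the initial conditions: y(0) = C1 = 1 and y'(0) = C2 + 4*C1 = 0. Solving gives C1 = 1, C2 = -4.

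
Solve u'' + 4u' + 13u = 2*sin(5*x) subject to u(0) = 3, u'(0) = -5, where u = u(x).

u = -5*cos(5*x)/68 - 3*sin(5*x)/68 + 31*exp(-2*x)*sin(3*x)/68 + 209*cos(3*x)*exp(-2*x)/68

Characteristic equation r² + 4r + 13 = 0 has discriminant (4)² - 4·(13) = -36 < 0, so r = -2 ± 3i.
Hence u_h = C1*cos(3*x)*exp(-2*x) + C2*exp(-2*x)*sin(3*x).
Try u_p = A*cos(5*x) + B*sin(5*x). Substituting and equating the coefficients of cos(5x) and sin(5x) gives A = -5/68, B = -3/68, so u_p = -5*cos(5*x)/68 - 3*sin(5*x)/68.
General solution: u = -5*cos(5*x)/68 - 3*sin(5*x)/68 + C1*cos(3*x)*exp(-2*x) + C2*exp(-2*x)*sin(3*x).
Apply the initial conditions: u(0) = -5/68 + C1 = 3 and u'(0) = -15/68 - 2*C1 + 3*C2 = -5. Solving gives C1 = 209/68, C2 = 31/68.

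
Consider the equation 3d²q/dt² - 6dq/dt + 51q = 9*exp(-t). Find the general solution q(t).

Divide through by 3: q'' - 2q' + 17q = 3*exp(-t).
Characteristic equation r² - 2r + 17 = 0 has discriminant (-2)² - 4·(17) = -64 < 0, so r = 1 ± 4i.
Hence q_h = C1*cos(4*t)*exp(t) + C2*exp(t)*sin(4*t).
Try q_p = A*exp(-t). Substituting into the equation and dividing by exp(-t) gives A = 3/20, so q_p = 3*exp(-t)/20.

q = 3*exp(-t)/20 + C1*cos(4*t)*exp(t) + C2*exp(t)*sin(4*t)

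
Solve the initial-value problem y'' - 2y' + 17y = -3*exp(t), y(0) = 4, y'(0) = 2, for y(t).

y = -3*exp(t)/16 - exp(t)*sin(4*t)/2 + 67*cos(4*t)*exp(t)/16

Characteristic equation r² - 2r + 17 = 0 has discriminant (-2)² - 4·(17) = -64 < 0, so r = 1 ± 4i.
Hence y_h = C1*cos(4*t)*exp(t) + C2*exp(t)*sin(4*t).
Try y_p = A*exp(t). Substituting into the equation and dividing by exp(t) gives A = -3/16, so y_p = -3*exp(t)/16.
General solution: y = -3*exp(t)/16 + C1*cos(4*t)*exp(t) + C2*exp(t)*sin(4*t).
Apply the initial conditions: y(0) = -3/16 + C1 = 4 and y'(0) = -3/16 + C1 + 4*C2 = 2. Solving gives C1 = 67/16, C2 = -1/2.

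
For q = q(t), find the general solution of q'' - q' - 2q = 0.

Characteristic equation r² - r - 2 = 0 factors as (r + 1)(r - 2) = 0, so r = -1, 2.
Hence q_h = C1*exp(-t) + C2*exp(2*t).

q = C1*exp(-t) + C2*exp(2*t)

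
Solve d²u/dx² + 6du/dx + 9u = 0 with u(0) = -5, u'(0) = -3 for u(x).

Characteristic equation r² + 6r + 9 = 0 has discriminant (6)² - 4·(9) = 0, so r = -3 is a repeated root.
Hence u_h = (C1 + C2*x)*exp(-3*x).
Apply the initial conditions: u(0) = C1 = -5 and u'(0) = C2 - 3*C1 = -3. Solving gives C1 = -5, C2 = -18.

u = -5*exp(-3*x) - 18*x*exp(-3*x)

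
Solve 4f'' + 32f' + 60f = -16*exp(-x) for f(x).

Divide through by 4: f'' + 8f' + 15f = -4*exp(-x).
Characteristic equation r² + 8r + 15 = 0 factors as (r + 3)(r + 5) = 0, so r = -3, -5.
Hence f_h = C1*exp(-3*x) + C2*exp(-5*x).
Try f_p = A*exp(-x). Substituting into the equation and dividing by exp(-x) gives A = -1/2, so f_p = -exp(-x)/2.

f = -exp(-x)/2 + C1*exp(-3*x) + C2*exp(-5*x)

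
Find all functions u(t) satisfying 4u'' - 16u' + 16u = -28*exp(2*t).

Divide through by 4: u'' - 4u' + 4u = -7*exp(2*t).
Characteristic equation r² - 4r + 4 = 0 has discriminant (-4)² - 4·(4) = 0, so r = 2 is a repeated root.
Hence u_h = (C1 + C2*t)*exp(2*t).
Since exp(2*t) solves the homogeneous equation (r = 2 is a root of multiplicity 2), multiply the trial by t^2. Try u_p = A*t^2*exp(2*t). Substituting into the equation and dividing by exp(2*t) gives A = -7/2, so u_p = -7*t^2*exp(2*t)/2.

u = C1*exp(2*t) - 7*t**2*exp(2*t)/2 + C2*t*exp(2*t)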